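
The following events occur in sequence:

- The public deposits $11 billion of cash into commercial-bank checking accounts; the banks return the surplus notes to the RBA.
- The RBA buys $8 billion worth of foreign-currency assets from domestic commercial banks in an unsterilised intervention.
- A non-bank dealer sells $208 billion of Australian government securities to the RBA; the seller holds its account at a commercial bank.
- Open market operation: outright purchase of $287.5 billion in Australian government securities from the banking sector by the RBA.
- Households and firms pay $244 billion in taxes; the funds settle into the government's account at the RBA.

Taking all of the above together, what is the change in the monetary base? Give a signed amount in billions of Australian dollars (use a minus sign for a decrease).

Currency deposit $11 billion: just a shift between currency and reserves — both are base money → 0.
FX purchase $8 billion: RBA balance sheet expands → +$8B.
Asset purchase (from non-banks) $208 billion: RBA balance sheet expands → +$208B.
OMO purchase (from banks) $287.5 billion: RBA balance sheet expands → +$287.5B.
Government account inflow $244 billion: reserves shift to a non-base liability → −$244B.
Net: 0 + 8 + 208 + 287.5 − 244 = +$259.5 billion.

+$259.5 billion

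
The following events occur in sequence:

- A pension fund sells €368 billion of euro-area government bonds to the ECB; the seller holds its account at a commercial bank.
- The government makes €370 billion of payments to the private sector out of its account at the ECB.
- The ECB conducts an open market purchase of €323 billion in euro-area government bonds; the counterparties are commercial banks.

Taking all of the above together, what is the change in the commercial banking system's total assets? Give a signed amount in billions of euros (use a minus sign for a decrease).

+€738 billion

Asset purchase (from non-banks) €368 billion: bank balance sheets expand → +€368B.
Government spending €370 billion: bank balance sheets expand → +€370B.
OMO purchase (from banks) €323 billion: just an asset swap on bank balance sheets → 0.
Net: 368 + 370 + 0 = +€738 billion.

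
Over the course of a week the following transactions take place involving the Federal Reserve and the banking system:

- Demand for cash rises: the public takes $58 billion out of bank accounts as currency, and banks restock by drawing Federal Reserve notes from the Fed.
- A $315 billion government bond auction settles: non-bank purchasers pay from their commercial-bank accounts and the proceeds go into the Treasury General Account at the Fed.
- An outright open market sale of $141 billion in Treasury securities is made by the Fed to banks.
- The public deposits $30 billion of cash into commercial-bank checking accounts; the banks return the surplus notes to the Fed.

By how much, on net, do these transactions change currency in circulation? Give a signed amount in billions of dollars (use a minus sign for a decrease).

+$28 billion

Fed balance sheet:
  Assets:      Securities −$141B
  Liabilities: Bank reserves −$484B, Currency in circulation +$28B, Government deposits +$315B
So the change in currency in circulation is +$28 billion.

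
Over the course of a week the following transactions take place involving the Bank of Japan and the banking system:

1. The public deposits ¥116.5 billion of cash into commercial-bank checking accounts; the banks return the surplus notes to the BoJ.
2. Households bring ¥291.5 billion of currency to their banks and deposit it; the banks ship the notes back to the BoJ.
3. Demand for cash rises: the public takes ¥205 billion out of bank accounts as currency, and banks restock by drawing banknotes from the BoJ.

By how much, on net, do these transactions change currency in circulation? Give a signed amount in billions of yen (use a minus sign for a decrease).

Currency deposit ¥116.5 billion: notes return to the central bank → −¥116.5B.
Currency deposit ¥291.5 billion: notes return to the central bank → −¥291.5B.
Currency withdrawal ¥205 billion: notes leave the central bank → +¥205B.
Net: −116.5 − 291.5 + 205 = -¥203 billion.

-¥203 billion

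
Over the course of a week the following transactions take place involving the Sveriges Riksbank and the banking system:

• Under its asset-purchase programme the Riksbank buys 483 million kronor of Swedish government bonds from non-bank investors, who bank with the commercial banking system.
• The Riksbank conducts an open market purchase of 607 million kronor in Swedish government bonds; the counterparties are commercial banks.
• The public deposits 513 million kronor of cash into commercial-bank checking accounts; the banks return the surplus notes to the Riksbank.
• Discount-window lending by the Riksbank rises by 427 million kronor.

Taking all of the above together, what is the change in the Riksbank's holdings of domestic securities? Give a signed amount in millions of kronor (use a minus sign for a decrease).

Asset purchase (from non-banks) 483 million kronor: securities added to the Riksbank's portfolio → +483M.
OMO purchase (from banks) 607 million kronor: securities added to the Riksbank's portfolio → +607M.
Currency deposit 513 million kronor: the Riksbank's securities portfolio is untouched → 0.
Discount-window loan 427 million kronor: the Riksbank's securities portfolio is untouched → 0.
Net: 483 + 607 + 0 + 0 = +1090 million.

+1090 million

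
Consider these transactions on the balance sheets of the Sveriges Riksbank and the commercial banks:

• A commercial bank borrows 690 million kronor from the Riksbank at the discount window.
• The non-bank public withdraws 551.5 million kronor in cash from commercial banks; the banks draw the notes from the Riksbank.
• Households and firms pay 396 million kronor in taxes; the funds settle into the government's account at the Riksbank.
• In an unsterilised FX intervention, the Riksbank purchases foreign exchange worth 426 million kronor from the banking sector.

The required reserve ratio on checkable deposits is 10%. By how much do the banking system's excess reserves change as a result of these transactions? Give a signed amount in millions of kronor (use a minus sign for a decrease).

+263.25 million

Discount-window loan 690 million kronor: reserves +690M, deposits 0.
Currency withdrawal 551.5 million kronor: reserves −551.5M, deposits −551.5M.
Government account inflow 396 million kronor: reserves −396M, deposits −396M.
FX purchase 426 million kronor: reserves +426M, deposits 0.
Totals: Δreserves = +168.5M, Δdeposits = −947.5M.
Δrequired reserves = 10% × −947.5M = −94.75M.
Δexcess reserves = Δreserves − Δrequired = +168.5M − (−94.75M) = +263.25 million.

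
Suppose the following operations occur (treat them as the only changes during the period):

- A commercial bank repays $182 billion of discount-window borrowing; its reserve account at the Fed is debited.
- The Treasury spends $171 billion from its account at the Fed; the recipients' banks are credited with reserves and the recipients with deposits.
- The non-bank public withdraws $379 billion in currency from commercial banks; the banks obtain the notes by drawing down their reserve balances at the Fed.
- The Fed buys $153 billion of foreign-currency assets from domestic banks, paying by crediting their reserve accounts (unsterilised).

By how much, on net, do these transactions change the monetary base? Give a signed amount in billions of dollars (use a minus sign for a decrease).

+$142 billion

Fed balance sheet:
  Assets:      Loans to banks −$182B, Foreign assets +$153B
  Liabilities: Bank reserves −$237B, Currency in circulation +$379B, Government deposits −$171B
Monetary base = currency + reserves: +$379B + (−$237B) = +$142 billion.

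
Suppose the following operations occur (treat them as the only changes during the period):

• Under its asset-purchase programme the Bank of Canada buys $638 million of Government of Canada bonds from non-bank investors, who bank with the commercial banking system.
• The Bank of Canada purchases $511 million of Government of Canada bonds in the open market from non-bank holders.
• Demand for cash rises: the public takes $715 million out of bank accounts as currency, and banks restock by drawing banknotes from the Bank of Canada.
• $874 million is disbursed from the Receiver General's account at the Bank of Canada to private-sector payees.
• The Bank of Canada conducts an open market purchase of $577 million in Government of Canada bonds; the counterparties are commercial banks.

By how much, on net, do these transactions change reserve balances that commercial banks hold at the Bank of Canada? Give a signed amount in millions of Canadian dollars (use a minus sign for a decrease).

Bank of Canada balance sheet:
  Assets:      Securities +$1726M
  Liabilities: Bank reserves +$1885M, Currency in circulation +$715M, Government deposits −$874M
So the change in reserve balances that commercial banks hold at the Bank of Canada is +$1885 million.

+$1885 million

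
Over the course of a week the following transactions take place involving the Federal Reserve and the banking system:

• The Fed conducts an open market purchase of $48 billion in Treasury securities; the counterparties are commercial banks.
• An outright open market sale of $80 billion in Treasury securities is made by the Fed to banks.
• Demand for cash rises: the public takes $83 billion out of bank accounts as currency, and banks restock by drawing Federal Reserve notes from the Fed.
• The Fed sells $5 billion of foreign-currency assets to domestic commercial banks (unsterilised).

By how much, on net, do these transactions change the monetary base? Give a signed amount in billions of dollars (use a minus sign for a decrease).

OMO purchase (from banks) $48 billion: Fed balance sheet expands → +$48B.
OMO sale (to banks) $80 billion: Fed balance sheet contracts → −$80B.
Currency withdrawal $83 billion: just a shift between currency and reserves — both are base money → 0.
FX sale $5 billion: Fed balance sheet contracts → −$5B.
Net: 48 − 80 + 0 − 5 = -$37 billion.

-$37 billion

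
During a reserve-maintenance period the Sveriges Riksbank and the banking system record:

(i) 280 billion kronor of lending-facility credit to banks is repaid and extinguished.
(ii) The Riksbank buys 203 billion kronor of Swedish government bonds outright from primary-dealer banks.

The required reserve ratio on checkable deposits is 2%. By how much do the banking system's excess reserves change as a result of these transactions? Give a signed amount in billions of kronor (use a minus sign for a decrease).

-77 billion

Discount-window repayment 280 billion kronor: reserves −280B, deposits 0.
OMO purchase (from banks) 203 billion kronor: reserves +203B, deposits 0.
Totals: Δreserves = −77B, Δdeposits = 0.
Δrequired reserves = 2% × 0 = 0.
Δexcess reserves = Δreserves − Δrequired = −77B − (0) = -77 billion.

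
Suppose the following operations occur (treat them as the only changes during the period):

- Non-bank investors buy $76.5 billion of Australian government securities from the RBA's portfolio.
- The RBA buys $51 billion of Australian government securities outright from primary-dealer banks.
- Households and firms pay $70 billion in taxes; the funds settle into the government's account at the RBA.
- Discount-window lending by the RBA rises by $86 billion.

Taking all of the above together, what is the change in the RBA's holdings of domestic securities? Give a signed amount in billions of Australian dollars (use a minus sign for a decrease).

-$25.5 billion

RBA balance sheet:
  Assets:      Securities −$25.5B, Loans to banks +$86B
  Liabilities: Bank reserves −$9.5B, Government deposits +$70B
Commercial banking system:
  Assets:      Reserves at CB −$9.5B, Securities −$51B
  Liabilities: Checkable deposits −$146.5B, Borrowings from CB +$86B
So the change in the RBA's holdings of domestic securities is -$25.5 billion.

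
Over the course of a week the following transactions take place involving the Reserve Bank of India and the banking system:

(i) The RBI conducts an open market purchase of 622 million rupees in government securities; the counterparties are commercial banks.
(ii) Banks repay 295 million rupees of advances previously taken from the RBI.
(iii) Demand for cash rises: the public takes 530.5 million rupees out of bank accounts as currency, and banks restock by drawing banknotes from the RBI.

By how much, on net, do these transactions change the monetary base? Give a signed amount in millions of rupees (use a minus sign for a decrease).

+327 million

RBI balance sheet:
  Assets:      Securities +622M, Loans to banks −295M
  Liabilities: Bank reserves −203.5M, Currency in circulation +530.5M
Commercial banking system:
  Assets:      Reserves at CB −203.5M, Securities −622M
  Liabilities: Checkable deposits −530.5M, Borrowings from CB −295M
Monetary base = currency + reserves: +530.5M + (−203.5M) = +327 million.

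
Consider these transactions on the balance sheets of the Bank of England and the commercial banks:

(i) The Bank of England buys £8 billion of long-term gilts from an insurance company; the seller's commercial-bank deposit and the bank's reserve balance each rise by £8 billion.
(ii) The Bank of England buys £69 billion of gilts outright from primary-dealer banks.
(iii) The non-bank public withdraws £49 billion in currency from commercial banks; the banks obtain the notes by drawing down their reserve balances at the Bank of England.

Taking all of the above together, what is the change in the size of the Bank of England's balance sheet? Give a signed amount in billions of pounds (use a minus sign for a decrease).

+£77 billion

Bank of England balance sheet:
  Assets:      Securities +£77B
  Liabilities: Bank reserves +£28B, Currency in circulation +£49B
Change in total Bank of England assets = +£77 billion.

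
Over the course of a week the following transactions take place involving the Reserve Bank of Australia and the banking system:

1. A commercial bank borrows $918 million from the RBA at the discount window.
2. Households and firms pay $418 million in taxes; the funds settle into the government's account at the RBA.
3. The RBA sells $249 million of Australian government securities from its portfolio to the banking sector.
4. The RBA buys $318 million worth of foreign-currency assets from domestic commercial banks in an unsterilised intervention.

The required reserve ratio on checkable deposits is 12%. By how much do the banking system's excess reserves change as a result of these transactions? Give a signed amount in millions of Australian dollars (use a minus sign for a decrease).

+$619.16 million

Discount-window loan $918 million: reserves +$918M, deposits 0.
Government account inflow $418 million: reserves −$418M, deposits −$418M.
OMO sale (to banks) $249 million: reserves −$249M, deposits 0.
FX purchase $318 million: reserves +$318M, deposits 0.
Totals: Δreserves = +$569M, Δdeposits = −$418M.
Δrequired reserves = 12% × −$418M = −$50.16M.
Δexcess reserves = Δreserves − Δrequired = +$569M − (−$50.16M) = +$619.16 million.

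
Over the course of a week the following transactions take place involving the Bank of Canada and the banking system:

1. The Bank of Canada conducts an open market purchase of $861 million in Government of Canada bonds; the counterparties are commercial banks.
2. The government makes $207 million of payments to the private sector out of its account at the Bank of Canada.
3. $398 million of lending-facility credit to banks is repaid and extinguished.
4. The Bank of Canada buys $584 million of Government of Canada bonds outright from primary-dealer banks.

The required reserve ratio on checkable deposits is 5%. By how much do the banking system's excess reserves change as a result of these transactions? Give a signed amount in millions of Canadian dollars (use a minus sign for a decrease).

OMO purchase (from banks) $861 million: reserves +$861M, deposits 0.
Government spending $207 million: reserves +$207M, deposits +$207M.
Discount-window repayment $398 million: reserves −$398M, deposits 0.
OMO purchase (from banks) $584 million: reserves +$584M, deposits 0.
Totals: Δreserves = +$1254M, Δdeposits = +$207M.
Δrequired reserves = 5% × +$207M = +$10.35M.
Δexcess reserves = Δreserves − Δrequired = +$1254M − (+$10.35M) = +$1243.65 million.

+$1243.65 million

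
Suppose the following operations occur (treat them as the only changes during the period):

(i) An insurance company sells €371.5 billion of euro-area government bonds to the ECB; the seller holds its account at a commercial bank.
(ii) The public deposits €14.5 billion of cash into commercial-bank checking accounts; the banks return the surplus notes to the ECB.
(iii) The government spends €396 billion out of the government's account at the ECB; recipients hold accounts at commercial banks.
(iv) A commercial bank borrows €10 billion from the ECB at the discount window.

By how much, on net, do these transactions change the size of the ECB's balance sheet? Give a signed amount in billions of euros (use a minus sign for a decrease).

ECB balance sheet:
  Assets:      Securities +€371.5B, Loans to banks +€10B
  Liabilities: Bank reserves +€792B, Currency in circulation −€14.5B, Government deposits −€396B
Commercial banking system:
  Assets:      Reserves at CB +€792B
  Liabilities: Checkable deposits +€782B, Borrowings from CB +€10B
Change in total ECB assets = +€381.5 billion.

+€381.5 billion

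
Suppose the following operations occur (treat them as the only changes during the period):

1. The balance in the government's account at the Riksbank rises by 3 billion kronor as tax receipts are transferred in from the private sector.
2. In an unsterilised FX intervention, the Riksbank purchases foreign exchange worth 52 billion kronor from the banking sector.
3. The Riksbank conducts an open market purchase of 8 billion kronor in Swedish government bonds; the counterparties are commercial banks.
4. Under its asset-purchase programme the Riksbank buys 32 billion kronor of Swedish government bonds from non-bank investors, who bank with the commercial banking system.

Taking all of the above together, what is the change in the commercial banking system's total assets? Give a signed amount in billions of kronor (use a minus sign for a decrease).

Riksbank balance sheet:
  Assets:      Securities +40B, Foreign assets +52B
  Liabilities: Bank reserves +89B, Government deposits +3B
Commercial banking system:
  Assets:      Reserves at CB +89B, Securities −8B, Foreign assets −52B
  Liabilities: Checkable deposits +29B
Change in total bank assets = +29 billion.

+29 billion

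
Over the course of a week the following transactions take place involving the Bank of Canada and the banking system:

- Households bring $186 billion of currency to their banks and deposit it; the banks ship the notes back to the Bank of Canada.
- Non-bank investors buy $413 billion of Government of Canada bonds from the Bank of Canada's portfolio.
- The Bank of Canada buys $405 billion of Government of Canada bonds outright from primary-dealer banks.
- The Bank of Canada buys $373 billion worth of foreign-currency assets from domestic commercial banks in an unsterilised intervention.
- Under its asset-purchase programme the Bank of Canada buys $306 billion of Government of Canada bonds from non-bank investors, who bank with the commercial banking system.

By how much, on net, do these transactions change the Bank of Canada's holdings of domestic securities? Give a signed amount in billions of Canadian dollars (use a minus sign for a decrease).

+$298 billion

Bank of Canada balance sheet:
  Assets:      Securities +$298B, Foreign assets +$373B
  Liabilities: Bank reserves +$857B, Currency in circulation −$186B
So the change in the Bank of Canada's holdings of domestic securities is +$298 billion.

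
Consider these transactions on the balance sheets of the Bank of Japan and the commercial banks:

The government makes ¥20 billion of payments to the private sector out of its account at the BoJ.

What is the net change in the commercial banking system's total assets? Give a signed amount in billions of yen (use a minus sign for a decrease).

BoJ balance sheet:
  Assets:      no change
  Liabilities: Bank reserves +¥20B, Government deposits −¥20B
Commercial banking system:
  Assets:      Reserves at CB +¥20B
  Liabilities: Checkable deposits +¥20B
Change in total bank assets = +¥20 billion.

+¥20 billion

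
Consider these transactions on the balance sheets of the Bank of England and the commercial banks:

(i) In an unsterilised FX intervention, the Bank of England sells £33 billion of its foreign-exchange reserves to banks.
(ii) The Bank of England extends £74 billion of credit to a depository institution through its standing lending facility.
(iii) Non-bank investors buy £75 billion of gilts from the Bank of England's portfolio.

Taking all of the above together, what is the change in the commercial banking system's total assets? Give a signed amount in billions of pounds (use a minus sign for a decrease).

FX sale £33 billion: just an asset swap on bank balance sheets → 0.
Discount-window loan £74 billion: bank balance sheets expand → +£74B.
Asset sale (to non-banks) £75 billion: bank balance sheets shrink → −£75B.
Net: 0 + 74 − 75 = -£1 billion.

-£1 billion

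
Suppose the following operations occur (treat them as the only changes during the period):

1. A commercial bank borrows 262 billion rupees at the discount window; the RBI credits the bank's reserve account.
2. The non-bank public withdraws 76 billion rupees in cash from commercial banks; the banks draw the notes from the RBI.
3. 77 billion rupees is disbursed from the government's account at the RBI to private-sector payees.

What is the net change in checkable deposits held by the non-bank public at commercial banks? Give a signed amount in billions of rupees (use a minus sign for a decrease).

+1 billion

RBI balance sheet:
  Assets:      Loans to banks +262B
  Liabilities: Bank reserves +263B, Currency in circulation +76B, Government deposits −77B
Commercial banking system:
  Assets:      Reserves at CB +263B
  Liabilities: Checkable deposits +1B, Borrowings from CB +262B
So the change in checkable deposits held by the non-bank public at commercial banks is +1 billion.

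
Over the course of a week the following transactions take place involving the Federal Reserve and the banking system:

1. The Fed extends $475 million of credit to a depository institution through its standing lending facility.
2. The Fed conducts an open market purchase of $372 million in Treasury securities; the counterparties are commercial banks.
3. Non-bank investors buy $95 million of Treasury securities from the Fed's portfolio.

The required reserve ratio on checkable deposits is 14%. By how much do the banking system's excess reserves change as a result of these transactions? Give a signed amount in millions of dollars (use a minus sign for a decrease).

+$765.3 million

Discount-window loan $475 million: reserves +$475M, deposits 0.
OMO purchase (from banks) $372 million: reserves +$372M, deposits 0.
Asset sale (to non-banks) $95 million: reserves −$95M, deposits −$95M.
Totals: Δreserves = +$752M, Δdeposits = −$95M.
Δrequired reserves = 14% × −$95M = −$13.3M.
Δexcess reserves = Δreserves − Δrequired = +$752M − (−$13.3M) = +$765.3 million.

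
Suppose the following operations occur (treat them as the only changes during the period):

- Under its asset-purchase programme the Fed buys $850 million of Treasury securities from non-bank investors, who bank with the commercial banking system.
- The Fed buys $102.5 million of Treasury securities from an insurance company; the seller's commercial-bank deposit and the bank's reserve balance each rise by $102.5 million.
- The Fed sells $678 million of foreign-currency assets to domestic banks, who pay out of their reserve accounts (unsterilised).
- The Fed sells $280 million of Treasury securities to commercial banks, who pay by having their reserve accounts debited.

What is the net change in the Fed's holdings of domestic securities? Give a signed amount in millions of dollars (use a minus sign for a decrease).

Asset purchase (from non-banks) $850 million: securities added to the Fed's portfolio → +$850M.
Asset purchase (from non-banks) $102.5 million: securities added to the Fed's portfolio → +$102.5M.
FX sale $678 million: the Fed's securities portfolio is untouched → 0.
OMO sale (to banks) $280 million: securities removed from the Fed's portfolio → −$280M.
Net: 850 + 102.5 + 0 − 280 = +$672.5 million.

+$672.5 million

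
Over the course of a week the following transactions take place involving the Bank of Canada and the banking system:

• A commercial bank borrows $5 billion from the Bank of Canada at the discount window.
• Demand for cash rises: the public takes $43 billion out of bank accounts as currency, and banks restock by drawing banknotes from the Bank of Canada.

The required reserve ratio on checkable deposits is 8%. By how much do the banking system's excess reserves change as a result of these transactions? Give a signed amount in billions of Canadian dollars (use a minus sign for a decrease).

-$34.56 billion

Discount-window loan $5 billion: reserves +$5B, deposits 0.
Currency withdrawal $43 billion: reserves −$43B, deposits −$43B.
Totals: Δreserves = −$38B, Δdeposits = −$43B.
Δrequired reserves = 8% × −$43B = −$3.44B.
Δexcess reserves = Δreserves − Δrequired = −$38B − (−$3.44B) = -$34.56 billion.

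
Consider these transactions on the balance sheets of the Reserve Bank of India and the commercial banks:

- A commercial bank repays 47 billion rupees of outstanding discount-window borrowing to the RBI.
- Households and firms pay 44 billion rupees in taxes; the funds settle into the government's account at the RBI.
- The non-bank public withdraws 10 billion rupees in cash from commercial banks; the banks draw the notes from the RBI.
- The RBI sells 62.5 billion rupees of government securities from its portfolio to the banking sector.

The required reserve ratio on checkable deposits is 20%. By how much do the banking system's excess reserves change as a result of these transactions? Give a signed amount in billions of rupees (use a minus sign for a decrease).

-152.7 billion

Discount-window repayment 47 billion rupees: reserves −47B, deposits 0.
Government account inflow 44 billion rupees: reserves −44B, deposits −44B.
Currency withdrawal 10 billion rupees: reserves −10B, deposits −10B.
OMO sale (to banks) 62.5 billion rupees: reserves −62.5B, deposits 0.
Totals: Δreserves = −163.5B, Δdeposits = −54B.
Δrequired reserves = 20% × −54B = −10.8B.
Δexcess reserves = Δreserves − Δrequired = −163.5B − (−10.8B) = -152.7 billion.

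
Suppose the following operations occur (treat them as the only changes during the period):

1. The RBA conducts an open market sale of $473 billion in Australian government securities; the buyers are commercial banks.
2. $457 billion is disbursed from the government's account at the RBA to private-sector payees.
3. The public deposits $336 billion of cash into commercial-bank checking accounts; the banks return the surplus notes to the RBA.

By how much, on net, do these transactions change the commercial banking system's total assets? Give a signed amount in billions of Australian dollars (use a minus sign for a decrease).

OMO sale (to banks) $473 billion: just an asset swap on bank balance sheets → 0.
Government spending $457 billion: bank balance sheets expand → +$457B.
Currency deposit $336 billion: bank balance sheets expand → +$336B.
Net: 0 + 457 + 336 = +$793 billion.

+$793 billion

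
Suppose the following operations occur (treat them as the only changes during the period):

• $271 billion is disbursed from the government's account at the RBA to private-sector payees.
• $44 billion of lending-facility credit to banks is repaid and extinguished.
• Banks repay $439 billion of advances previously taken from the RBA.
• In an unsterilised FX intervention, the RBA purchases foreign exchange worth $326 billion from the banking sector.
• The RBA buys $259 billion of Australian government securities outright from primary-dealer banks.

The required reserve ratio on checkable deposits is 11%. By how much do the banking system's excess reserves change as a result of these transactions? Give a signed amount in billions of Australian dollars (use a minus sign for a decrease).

Government spending $271 billion: reserves +$271B, deposits +$271B.
Discount-window repayment $44 billion: reserves −$44B, deposits 0.
Discount-window repayment $439 billion: reserves −$439B, deposits 0.
FX purchase $326 billion: reserves +$326B, deposits 0.
OMO purchase (from banks) $259 billion: reserves +$259B, deposits 0.
Totals: Δreserves = +$373B, Δdeposits = +$271B.
Δrequired reserves = 11% × +$271B = +$29.81B.
Δexcess reserves = Δreserves − Δrequired = +$373B − (+$29.81B) = +$343.19 billion.

+$343.19 billion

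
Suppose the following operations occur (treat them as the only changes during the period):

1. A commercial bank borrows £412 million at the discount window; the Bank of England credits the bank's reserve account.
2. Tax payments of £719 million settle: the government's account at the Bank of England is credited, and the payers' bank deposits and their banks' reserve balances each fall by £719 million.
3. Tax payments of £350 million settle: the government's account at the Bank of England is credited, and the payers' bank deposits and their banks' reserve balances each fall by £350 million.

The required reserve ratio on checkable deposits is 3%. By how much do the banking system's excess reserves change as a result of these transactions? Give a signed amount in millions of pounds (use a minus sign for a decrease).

-£624.93 million

Discount-window loan £412 million: reserves +£412M, deposits 0.
Government account inflow £719 million: reserves −£719M, deposits −£719M.
Government account inflow £350 million: reserves −£350M, deposits −£350M.
Totals: Δreserves = −£657M, Δdeposits = −£1069M.
Δrequired reserves = 3% × −£1069M = −£32.07M.
Δexcess reserves = Δreserves − Δrequired = −£657M − (−£32.07M) = -£624.93 million.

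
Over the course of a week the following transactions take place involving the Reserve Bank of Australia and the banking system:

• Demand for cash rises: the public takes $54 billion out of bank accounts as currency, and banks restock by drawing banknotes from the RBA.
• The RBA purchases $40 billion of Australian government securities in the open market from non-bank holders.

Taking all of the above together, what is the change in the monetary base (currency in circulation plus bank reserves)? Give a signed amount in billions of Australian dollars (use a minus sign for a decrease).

Currency withdrawal $54 billion: just a shift between currency and reserves — both are base money → 0.
Asset purchase (from non-banks) $40 billion: RBA balance sheet expands → +$40B.
Net: 0 + 40 = +$40 billion.

+$40 billion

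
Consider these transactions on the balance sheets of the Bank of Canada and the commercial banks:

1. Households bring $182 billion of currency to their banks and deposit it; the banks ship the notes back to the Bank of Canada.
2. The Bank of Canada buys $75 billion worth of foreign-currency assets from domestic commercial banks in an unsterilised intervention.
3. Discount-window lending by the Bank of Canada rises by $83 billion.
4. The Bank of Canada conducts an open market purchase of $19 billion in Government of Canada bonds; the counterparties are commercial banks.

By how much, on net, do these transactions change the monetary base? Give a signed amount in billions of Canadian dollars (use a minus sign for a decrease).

Bank of Canada balance sheet:
  Assets:      Securities +$19B, Loans to banks +$83B, Foreign assets +$75B
  Liabilities: Bank reserves +$359B, Currency in circulation −$182B
Commercial banking system:
  Assets:      Reserves at CB +$359B, Securities −$19B, Foreign assets −$75B
  Liabilities: Checkable deposits +$182B, Borrowings from CB +$83B
Monetary base = currency + reserves: −$182B + (+$359B) = +$177 billion.

+$177 billion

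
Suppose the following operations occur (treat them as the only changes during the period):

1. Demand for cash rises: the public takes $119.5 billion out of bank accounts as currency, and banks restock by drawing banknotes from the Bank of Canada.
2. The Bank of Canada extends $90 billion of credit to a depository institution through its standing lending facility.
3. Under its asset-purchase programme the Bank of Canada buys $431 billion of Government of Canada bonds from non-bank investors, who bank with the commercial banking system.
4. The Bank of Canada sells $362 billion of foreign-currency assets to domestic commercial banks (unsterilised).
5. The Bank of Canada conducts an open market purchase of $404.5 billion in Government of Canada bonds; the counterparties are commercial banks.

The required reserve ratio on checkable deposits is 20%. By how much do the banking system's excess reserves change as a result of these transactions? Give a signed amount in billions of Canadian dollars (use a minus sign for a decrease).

+$381.7 billion

Currency withdrawal $119.5 billion: reserves −$119.5B, deposits −$119.5B.
Discount-window loan $90 billion: reserves +$90B, deposits 0.
Asset purchase (from non-banks) $431 billion: reserves +$431B, deposits +$431B.
FX sale $362 billion: reserves −$362B, deposits 0.
OMO purchase (from banks) $404.5 billion: reserves +$404.5B, deposits 0.
Totals: Δreserves = +$444B, Δdeposits = +$311.5B.
Δrequired reserves = 20% × +$311.5B = +$62.3B.
Δexcess reserves = Δreserves − Δrequired = +$444B − (+$62.3B) = +$381.7 billion.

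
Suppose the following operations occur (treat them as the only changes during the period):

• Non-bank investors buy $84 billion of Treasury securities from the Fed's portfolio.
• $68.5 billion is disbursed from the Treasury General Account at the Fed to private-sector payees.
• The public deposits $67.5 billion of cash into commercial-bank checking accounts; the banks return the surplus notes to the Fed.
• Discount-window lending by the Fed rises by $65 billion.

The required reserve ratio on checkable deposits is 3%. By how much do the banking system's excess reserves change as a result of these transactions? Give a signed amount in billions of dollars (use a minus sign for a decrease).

Asset sale (to non-banks) $84 billion: reserves −$84B, deposits −$84B.
Government spending $68.5 billion: reserves +$68.5B, deposits +$68.5B.
Currency deposit $67.5 billion: reserves +$67.5B, deposits +$67.5B.
Discount-window loan $65 billion: reserves +$65B, deposits 0.
Totals: Δreserves = +$117B, Δdeposits = +$52B.
Δrequired reserves = 3% × +$52B = +$1.56B.
Δexcess reserves = Δreserves − Δrequired = +$117B − (+$1.56B) = +$115.44 billion.

+$115.44 billion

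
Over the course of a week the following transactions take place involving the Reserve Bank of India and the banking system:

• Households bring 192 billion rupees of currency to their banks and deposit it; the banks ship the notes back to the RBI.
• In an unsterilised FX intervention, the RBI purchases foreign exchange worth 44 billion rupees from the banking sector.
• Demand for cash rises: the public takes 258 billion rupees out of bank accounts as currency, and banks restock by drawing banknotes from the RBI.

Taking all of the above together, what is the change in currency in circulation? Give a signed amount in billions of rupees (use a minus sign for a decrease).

+66 billion

RBI balance sheet:
  Assets:      Foreign assets +44B
  Liabilities: Bank reserves −22B, Currency in circulation +66B
Commercial banking system:
  Assets:      Reserves at CB −22B, Foreign assets −44B
  Liabilities: Checkable deposits −66B
So the change in currency in circulation is +66 billion.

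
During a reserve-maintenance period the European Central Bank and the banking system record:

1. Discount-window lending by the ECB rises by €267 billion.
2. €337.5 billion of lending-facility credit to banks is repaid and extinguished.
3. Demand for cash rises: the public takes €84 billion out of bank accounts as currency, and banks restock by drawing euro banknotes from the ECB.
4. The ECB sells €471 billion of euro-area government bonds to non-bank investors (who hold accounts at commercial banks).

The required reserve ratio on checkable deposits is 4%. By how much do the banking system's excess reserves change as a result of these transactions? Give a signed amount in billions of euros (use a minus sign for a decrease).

-€603.3 billion

Discount-window loan €267 billion: reserves +€267B, deposits 0.
Discount-window repayment €337.5 billion: reserves −€337.5B, deposits 0.
Currency withdrawal €84 billion: reserves −€84B, deposits −€84B.
Asset sale (to non-banks) €471 billion: reserves −€471B, deposits −€471B.
Totals: Δreserves = −€625.5B, Δdeposits = −€555B.
Δrequired reserves = 4% × −€555B = −€22.2B.
Δexcess reserves = Δreserves − Δrequired = −€625.5B − (−€22.2B) = -€603.3 billion.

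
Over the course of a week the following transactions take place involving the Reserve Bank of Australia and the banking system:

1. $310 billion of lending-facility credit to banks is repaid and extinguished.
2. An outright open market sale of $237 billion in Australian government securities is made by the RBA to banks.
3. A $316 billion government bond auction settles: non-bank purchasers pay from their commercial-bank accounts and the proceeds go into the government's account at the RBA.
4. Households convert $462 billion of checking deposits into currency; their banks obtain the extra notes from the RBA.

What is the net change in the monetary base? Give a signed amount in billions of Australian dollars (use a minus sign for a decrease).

-$863 billion

Discount-window repayment $310 billion: RBA balance sheet contracts → −$310B.
OMO sale (to banks) $237 billion: RBA balance sheet contracts → −$237B.
Government account inflow $316 billion: reserves shift to a non-base liability → −$316B.
Currency withdrawal $462 billion: just a shift between currency and reserves — both are base money → 0.
Net: −310 − 237 − 316 + 0 = -$863 billion.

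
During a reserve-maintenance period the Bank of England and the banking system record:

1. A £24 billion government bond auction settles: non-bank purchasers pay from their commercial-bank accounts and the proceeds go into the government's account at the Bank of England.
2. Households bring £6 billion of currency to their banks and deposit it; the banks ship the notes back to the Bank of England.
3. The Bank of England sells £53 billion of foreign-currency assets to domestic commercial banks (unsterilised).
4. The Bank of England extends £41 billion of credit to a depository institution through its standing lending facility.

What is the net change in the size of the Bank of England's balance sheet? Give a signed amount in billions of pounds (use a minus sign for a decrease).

Government account inflow £24 billion: only the composition of liabilities changes → 0.
Currency deposit £6 billion: only the composition of liabilities changes → 0.
FX sale £53 billion: a Bank of England asset is shed → −£53B.
Discount-window loan £41 billion: a Bank of England asset is acquired → +£41B.
Net: 0 + 0 − 53 + 41 = -£12 billion.

-£12 billion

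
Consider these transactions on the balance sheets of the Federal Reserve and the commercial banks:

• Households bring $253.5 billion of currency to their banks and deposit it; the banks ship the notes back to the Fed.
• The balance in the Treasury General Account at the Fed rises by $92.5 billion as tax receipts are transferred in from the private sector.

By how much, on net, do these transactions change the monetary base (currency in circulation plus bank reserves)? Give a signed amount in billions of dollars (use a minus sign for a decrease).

Currency deposit $253.5 billion: just a shift between currency and reserves — both are base money → 0.
Government account inflow $92.5 billion: reserves shift to a non-base liability → −$92.5B.
Net: 0 − 92.5 = -$92.5 billion.

-$92.5 billion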